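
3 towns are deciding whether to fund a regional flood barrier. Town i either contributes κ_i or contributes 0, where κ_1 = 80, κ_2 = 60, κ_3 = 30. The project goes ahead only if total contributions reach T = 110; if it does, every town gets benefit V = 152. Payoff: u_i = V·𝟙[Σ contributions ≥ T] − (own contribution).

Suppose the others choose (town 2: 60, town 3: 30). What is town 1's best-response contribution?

80

Others' total = 90. Contributing 80 brings total to 170 ≥ 110: gain V − κ_1 = 72.
Best response: 80.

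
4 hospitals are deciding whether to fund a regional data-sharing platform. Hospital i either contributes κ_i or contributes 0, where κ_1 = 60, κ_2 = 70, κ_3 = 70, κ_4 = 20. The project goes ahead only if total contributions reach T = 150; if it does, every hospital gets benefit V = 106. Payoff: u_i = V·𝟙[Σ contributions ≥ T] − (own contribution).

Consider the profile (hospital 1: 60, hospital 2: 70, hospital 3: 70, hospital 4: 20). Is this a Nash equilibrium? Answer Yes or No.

Total = 220 ≥ 150: provided.
Hospital 1 (pledges 60, payoff 46): dropping to 0 → total 160, payoff 106. Profitable deviation.

No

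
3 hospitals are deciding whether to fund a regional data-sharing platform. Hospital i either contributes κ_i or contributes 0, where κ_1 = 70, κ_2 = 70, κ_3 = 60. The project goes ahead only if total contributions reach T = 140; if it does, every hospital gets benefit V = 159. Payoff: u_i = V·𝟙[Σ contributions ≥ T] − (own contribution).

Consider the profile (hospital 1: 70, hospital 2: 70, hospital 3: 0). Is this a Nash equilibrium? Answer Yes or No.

Yes

Total = 140 ≥ 140: provided.
Hospital 1 (pledges 70, payoff 89): dropping to 0 → total 70, payoff 0. No gain.
Hospital 2 (pledges 70, payoff 89): dropping to 0 → total 70, payoff 0. No gain.
Hospital 3 (pledges 0, payoff 159): pledging 60 → total 200, payoff 99. No gain.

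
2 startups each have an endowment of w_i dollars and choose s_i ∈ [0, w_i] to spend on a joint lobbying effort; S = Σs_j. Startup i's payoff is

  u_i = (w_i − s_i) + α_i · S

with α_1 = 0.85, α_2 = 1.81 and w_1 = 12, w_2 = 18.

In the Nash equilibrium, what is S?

∂u_i/∂s_i = α_i − 1, so startup i contributes w_i if α_i > 1, else 0.
α_i > 1 for i ∈ {2}; NE contributions (0, 18), S = 18.

18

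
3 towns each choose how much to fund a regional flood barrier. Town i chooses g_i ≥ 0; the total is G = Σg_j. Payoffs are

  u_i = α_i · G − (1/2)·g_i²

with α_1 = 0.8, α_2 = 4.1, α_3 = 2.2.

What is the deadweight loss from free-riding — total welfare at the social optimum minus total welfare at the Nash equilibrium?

36.35

Town i's FOC: ∂u_i/∂g_i = α_i − g_i = 0, so g_i* = α_i.
NE contributions = (0.8, 4.1, 2.2); G = 7.1.
W^NE = (Σα)·G − ½Σα_i² = 7.1² − ½·22.29 = 39.265.
Planner sets g_i = Σα_j = 7.1 for every i, so G^SO = 3·7.1 = 21.3.
W^SO = (Σα)·G^SO − ½·3·(Σα)² = (3/2)·7.1² = 75.615.
Deadweight loss = W^SO − W^NE = 36.35.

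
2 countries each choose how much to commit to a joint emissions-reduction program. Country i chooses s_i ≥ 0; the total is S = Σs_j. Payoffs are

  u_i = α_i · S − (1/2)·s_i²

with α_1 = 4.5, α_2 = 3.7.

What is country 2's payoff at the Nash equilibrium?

Country i's FOC: ∂u_i/∂s_i = α_i − s_i = 0, so s_i* = α_i.
NE contributions = (4.5, 3.7); S = 8.2.
u_2 = α_2·S − ½·(s_2)² = 3.7·8.2 − ½·3.7² = 23.495.

23.495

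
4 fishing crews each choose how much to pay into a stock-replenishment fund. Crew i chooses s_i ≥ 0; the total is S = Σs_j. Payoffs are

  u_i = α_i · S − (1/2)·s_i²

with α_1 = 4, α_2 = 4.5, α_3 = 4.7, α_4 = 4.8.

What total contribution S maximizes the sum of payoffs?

Planner FOC: ∂(Σu_j)/∂s_i = (Σα_j) − s_i = 0, so s_i^SO = Σα_j = 18 for every i; S^SO = 72.

72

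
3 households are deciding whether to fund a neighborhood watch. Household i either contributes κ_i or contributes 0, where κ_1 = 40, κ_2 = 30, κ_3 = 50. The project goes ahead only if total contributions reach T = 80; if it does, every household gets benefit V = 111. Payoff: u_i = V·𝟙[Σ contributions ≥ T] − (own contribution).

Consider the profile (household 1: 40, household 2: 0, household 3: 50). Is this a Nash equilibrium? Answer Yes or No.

Total = 90 ≥ 80: provided.
Household 1 (pledges 40, payoff 71): dropping to 0 → total 50, payoff 0. No gain.
Household 2 (pledges 0, payoff 111): pledging 30 → total 120, payoff 81. No gain.
Household 3 (pledges 50, payoff 61): dropping to 0 → total 40, payoff 0. No gain.

Yes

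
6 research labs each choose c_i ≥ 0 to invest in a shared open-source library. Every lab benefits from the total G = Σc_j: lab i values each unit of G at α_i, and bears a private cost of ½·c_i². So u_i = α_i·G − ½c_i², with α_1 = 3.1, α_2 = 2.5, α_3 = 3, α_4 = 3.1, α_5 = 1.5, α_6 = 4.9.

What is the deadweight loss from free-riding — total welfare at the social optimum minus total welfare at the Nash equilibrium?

Lab i's FOC: ∂u_i/∂c_i = α_i − c_i = 0, so c_i* = α_i.
NE contributions = (3.1, 2.5, 3, 3.1, 1.5, 4.9); G = 18.1.
W^NE = (Σα)·G − ½Σα_i² = 18.1² − ½·60.73 = 297.245.
Planner sets c_i = Σα_j = 18.1 for every i, so G^SO = 6·18.1 = 108.6.
W^SO = (Σα)·G^SO − ½·6·(Σα)² = (6/2)·18.1² = 982.83.
Deadweight loss = W^SO − W^NE = 685.585.

685.585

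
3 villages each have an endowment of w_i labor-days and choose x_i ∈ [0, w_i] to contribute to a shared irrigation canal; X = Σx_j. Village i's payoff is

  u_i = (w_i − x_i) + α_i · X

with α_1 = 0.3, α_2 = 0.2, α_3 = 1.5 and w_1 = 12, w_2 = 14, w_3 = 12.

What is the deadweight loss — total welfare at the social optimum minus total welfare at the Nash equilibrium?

∂u_i/∂x_i = α_i − 1, so village i contributes w_i if α_i > 1, else 0.
α_i > 1 for i ∈ {3}; NE contributions (0, 0, 12), X = 12.
W^NE = Σw_i − X^NE + (Σα_i)·X^NE = 38 + 1·12 = 50.
Planner: ∂(Σu_j)/∂x_i = Σα_j − 1 = 1 > 0, so everyone contributes w_i; X^SO = 38, W^SO = 38 + 1·38 = 76.
Deadweight loss = 26.

26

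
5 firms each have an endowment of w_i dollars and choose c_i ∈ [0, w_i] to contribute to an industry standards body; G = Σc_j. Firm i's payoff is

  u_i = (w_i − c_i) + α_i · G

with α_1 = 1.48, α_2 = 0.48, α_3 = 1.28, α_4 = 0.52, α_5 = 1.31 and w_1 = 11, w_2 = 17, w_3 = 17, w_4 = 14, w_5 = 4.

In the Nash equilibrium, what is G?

32

∂u_i/∂c_i = α_i − 1, so firm i contributes w_i if α_i > 1, else 0.
α_i > 1 for i ∈ {1, 3, 5}; NE contributions (11, 0, 17, 0, 4), G = 32.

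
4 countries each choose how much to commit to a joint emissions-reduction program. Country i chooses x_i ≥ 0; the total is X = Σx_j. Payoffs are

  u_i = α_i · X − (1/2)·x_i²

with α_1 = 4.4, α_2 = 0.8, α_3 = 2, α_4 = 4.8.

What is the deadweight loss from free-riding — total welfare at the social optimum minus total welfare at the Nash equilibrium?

167.52

Country i's FOC: ∂u_i/∂x_i = α_i − x_i = 0, so x_i* = α_i.
NE contributions = (4.4, 0.8, 2, 4.8); X = 12.
W^NE = (Σα)·X − ½Σα_i² = 12² − ½·47.04 = 120.48.
Planner sets x_i = Σα_j = 12 for every i, so X^SO = 4·12 = 48.
W^SO = (Σα)·X^SO − ½·4·(Σα)² = (4/2)·12² = 288.
Deadweight loss = W^SO − W^NE = 167.52.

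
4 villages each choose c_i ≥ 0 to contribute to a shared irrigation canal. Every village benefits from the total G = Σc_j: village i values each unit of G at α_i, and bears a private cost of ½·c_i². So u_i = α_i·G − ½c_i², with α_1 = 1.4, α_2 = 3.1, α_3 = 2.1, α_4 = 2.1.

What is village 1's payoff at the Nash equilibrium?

11.2

Village i's FOC: ∂u_i/∂c_i = α_i − c_i = 0, so c_i* = α_i.
NE contributions = (1.4, 3.1, 2.1, 2.1); G = 8.7.
u_1 = α_1·G − ½·(c_1)² = 1.4·8.7 − ½·1.4² = 11.2.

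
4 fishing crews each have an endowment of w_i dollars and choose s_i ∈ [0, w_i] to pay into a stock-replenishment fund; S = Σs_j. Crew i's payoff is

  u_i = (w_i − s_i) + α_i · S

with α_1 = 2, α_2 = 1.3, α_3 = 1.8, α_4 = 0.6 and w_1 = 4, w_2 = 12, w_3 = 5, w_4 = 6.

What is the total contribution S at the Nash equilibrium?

∂u_i/∂s_i = α_i − 1, so crew i contributes w_i if α_i > 1, else 0.
α_i > 1 for i ∈ {1, 2, 3}; NE contributions (4, 12, 5, 0), S = 21.

21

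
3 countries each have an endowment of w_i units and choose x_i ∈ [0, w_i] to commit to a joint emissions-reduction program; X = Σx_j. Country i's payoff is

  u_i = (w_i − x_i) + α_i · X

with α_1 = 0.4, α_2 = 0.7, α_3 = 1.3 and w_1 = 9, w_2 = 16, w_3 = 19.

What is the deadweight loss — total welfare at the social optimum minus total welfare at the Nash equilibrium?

35

∂u_i/∂x_i = α_i − 1, so country i contributes w_i if α_i > 1, else 0.
α_i > 1 for i ∈ {3}; NE contributions (0, 0, 19), X = 19.
W^NE = Σw_i − X^NE + (Σα_i)·X^NE = 44 + 1.4·19 = 70.6.
Planner: ∂(Σu_j)/∂x_i = Σα_j − 1 = 1.4 > 0, so everyone contributes w_i; X^SO = 44, W^SO = 44 + 1.4·44 = 105.6.
Deadweight loss = 35.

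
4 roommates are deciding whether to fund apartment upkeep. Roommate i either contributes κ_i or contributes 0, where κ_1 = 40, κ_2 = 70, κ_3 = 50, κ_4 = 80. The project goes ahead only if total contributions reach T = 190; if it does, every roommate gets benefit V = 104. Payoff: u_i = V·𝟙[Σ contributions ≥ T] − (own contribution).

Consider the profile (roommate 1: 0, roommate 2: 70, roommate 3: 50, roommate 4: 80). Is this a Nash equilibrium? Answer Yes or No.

Yes

Total = 200 ≥ 190: provided.
Roommate 1 (pledges 0, payoff 104): pledging 40 → total 240, payoff 64. No gain.
Roommate 2 (pledges 70, payoff 34): dropping to 0 → total 130, payoff 0. No gain.
Roommate 3 (pledges 50, payoff 54): dropping to 0 → total 150, payoff 0. No gain.
Roommate 4 (pledges 80, payoff 24): dropping to 0 → total 120, payoff 0. No gain.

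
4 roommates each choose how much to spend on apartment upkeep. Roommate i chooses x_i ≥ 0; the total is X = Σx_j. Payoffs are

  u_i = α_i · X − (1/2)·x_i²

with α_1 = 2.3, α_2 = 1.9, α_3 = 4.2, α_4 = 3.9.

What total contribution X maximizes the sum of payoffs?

Planner FOC: ∂(Σu_j)/∂x_i = (Σα_j) − x_i = 0, so x_i^SO = Σα_j = 12.3 for every i; X^SO = 49.2.

49.2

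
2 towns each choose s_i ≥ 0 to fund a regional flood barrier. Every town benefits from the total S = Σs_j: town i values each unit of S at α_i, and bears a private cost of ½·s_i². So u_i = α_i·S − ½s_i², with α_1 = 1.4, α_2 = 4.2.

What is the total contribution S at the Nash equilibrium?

Town i's FOC: ∂u_i/∂s_i = α_i − s_i = 0, so s_i* = α_i.
NE contributions = (1.4, 4.2); S = 5.6.

5.6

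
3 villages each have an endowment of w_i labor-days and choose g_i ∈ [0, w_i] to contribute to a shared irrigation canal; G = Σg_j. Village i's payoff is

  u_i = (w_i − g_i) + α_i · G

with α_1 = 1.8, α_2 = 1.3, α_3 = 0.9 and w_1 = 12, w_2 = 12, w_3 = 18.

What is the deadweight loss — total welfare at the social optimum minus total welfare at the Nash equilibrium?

∂u_i/∂g_i = α_i − 1, so village i contributes w_i if α_i > 1, else 0.
α_i > 1 for i ∈ {1, 2}; NE contributions (12, 12, 0), G = 24.
W^NE = Σw_i − G^NE + (Σα_i)·G^NE = 42 + 3·24 = 114.
Planner: ∂(Σu_j)/∂g_i = Σα_j − 1 = 3 > 0, so everyone contributes w_i; G^SO = 42, W^SO = 42 + 3·42 = 168.
Deadweight loss = 54.

54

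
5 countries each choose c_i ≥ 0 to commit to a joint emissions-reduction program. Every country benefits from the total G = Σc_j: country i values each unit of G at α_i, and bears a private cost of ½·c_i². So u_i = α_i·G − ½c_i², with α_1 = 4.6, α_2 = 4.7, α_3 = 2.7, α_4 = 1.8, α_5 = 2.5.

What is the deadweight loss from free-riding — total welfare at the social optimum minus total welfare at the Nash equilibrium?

Country i's FOC: ∂u_i/∂c_i = α_i − c_i = 0, so c_i* = α_i.
NE contributions = (4.6, 4.7, 2.7, 1.8, 2.5); G = 16.3.
W^NE = (Σα)·G − ½Σα_i² = 16.3² − ½·60.03 = 235.675.
Planner sets c_i = Σα_j = 16.3 for every i, so G^SO = 5·16.3 = 81.5.
W^SO = (Σα)·G^SO − ½·5·(Σα)² = (5/2)·16.3² = 664.225.
Deadweight loss = W^SO − W^NE = 428.55.

428.55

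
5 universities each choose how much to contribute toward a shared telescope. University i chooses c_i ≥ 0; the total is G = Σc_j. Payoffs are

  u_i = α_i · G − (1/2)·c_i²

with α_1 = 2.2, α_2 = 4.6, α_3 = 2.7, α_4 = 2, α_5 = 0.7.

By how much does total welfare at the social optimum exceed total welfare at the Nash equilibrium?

University i's FOC: ∂u_i/∂c_i = α_i − c_i = 0, so c_i* = α_i.
NE contributions = (2.2, 4.6, 2.7, 2, 0.7); G = 12.2.
W^NE = (Σα)·G − ½Σα_i² = 12.2² − ½·37.78 = 129.95.
Planner sets c_i = Σα_j = 12.2 for every i, so G^SO = 5·12.2 = 61.
W^SO = (Σα)·G^SO − ½·5·(Σα)² = (5/2)·12.2² = 372.1.
Deadweight loss = W^SO − W^NE = 242.15.

242.15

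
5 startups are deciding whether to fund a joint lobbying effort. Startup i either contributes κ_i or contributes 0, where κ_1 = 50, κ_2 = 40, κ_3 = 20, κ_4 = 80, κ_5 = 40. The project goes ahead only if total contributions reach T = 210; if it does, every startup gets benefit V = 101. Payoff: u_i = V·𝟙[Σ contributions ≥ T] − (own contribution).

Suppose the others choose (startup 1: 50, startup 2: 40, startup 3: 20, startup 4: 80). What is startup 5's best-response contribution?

Others' total = 190. Contributing 40 brings total to 230 ≥ 210: gain V − κ_5 = 61.
Best response: 40.

40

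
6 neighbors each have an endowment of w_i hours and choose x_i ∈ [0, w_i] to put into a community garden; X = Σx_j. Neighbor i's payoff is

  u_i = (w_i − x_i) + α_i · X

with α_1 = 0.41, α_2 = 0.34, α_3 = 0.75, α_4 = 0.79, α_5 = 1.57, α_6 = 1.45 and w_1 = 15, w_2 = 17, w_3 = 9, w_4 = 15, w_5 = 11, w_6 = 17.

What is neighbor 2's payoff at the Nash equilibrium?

∂u_i/∂x_i = α_i − 1, so neighbor i contributes w_i if α_i > 1, else 0.
α_i > 1 for i ∈ {5, 6}; NE contributions (0, 0, 0, 0, 11, 17), X = 28.
u_2 = (17 − 0) + 0.34·28 = 26.52.

26.52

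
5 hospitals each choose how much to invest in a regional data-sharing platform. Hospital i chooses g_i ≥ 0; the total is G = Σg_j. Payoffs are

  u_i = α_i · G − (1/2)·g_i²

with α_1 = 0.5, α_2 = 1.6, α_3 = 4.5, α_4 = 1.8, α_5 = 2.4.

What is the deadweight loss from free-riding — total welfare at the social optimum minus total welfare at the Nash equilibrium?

Hospital i's FOC: ∂u_i/∂g_i = α_i − g_i = 0, so g_i* = α_i.
NE contributions = (0.5, 1.6, 4.5, 1.8, 2.4); G = 10.8.
W^NE = (Σα)·G − ½Σα_i² = 10.8² − ½·32.06 = 100.61.
Planner sets g_i = Σα_j = 10.8 for every i, so G^SO = 5·10.8 = 54.
W^SO = (Σα)·G^SO − ½·5·(Σα)² = (5/2)·10.8² = 291.6.
Deadweight loss = W^SO − W^NE = 190.99.

190.99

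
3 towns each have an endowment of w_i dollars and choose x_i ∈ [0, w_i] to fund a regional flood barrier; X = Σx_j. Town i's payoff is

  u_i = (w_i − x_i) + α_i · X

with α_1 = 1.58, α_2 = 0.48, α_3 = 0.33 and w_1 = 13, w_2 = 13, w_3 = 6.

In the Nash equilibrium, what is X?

∂u_i/∂x_i = α_i − 1, so town i contributes w_i if α_i > 1, else 0.
α_i > 1 for i ∈ {1}; NE contributions (13, 0, 0), X = 13.

13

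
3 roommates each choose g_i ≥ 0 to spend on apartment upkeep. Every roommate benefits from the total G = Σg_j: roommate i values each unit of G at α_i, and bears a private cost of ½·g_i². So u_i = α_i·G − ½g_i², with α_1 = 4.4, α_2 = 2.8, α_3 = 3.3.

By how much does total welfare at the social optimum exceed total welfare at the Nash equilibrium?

74.17

Roommate i's FOC: ∂u_i/∂g_i = α_i − g_i = 0, so g_i* = α_i.
NE contributions = (4.4, 2.8, 3.3); G = 10.5.
W^NE = (Σα)·G − ½Σα_i² = 10.5² − ½·38.09 = 91.205.
Planner sets g_i = Σα_j = 10.5 for every i, so G^SO = 3·10.5 = 31.5.
W^SO = (Σα)·G^SO − ½·3·(Σα)² = (3/2)·10.5² = 165.375.
Deadweight loss = W^SO − W^NE = 74.17.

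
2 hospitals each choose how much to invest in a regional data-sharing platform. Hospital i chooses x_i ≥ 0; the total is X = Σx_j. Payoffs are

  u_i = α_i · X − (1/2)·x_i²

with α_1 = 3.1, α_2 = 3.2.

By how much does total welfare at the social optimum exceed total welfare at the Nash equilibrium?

Hospital i's FOC: ∂u_i/∂x_i = α_i − x_i = 0, so x_i* = α_i.
NE contributions = (3.1, 3.2); X = 6.3.
W^NE = (Σα)·X − ½Σα_i² = 6.3² − ½·19.85 = 29.765.
Planner sets x_i = Σα_j = 6.3 for every i, so X^SO = 2·6.3 = 12.6.
W^SO = (Σα)·X^SO − ½·2·(Σα)² = (2/2)·6.3² = 39.69.
Deadweight loss = W^SO − W^NE = 9.925.

9.925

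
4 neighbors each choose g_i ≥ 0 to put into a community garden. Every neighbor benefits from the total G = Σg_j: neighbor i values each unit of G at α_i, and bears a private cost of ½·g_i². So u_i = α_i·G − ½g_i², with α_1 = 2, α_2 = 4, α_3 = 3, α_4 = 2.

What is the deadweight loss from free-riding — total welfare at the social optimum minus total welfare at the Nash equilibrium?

Neighbor i's FOC: ∂u_i/∂g_i = α_i − g_i = 0, so g_i* = α_i.
NE contributions = (2, 4, 3, 2); G = 11.
W^NE = (Σα)·G − ½Σα_i² = 11² − ½·33 = 104.5.
Planner sets g_i = Σα_j = 11 for every i, so G^SO = 4·11 = 44.
W^SO = (Σα)·G^SO − ½·4·(Σα)² = (4/2)·11² = 242.
Deadweight loss = W^SO − W^NE = 137.5.

137.5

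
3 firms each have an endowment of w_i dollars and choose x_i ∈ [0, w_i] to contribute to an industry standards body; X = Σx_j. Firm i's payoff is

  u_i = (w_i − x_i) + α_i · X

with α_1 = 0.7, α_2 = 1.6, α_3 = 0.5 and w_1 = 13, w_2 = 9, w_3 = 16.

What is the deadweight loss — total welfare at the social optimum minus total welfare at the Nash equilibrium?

∂u_i/∂x_i = α_i − 1, so firm i contributes w_i if α_i > 1, else 0.
α_i > 1 for i ∈ {2}; NE contributions (0, 9, 0), X = 9.
W^NE = Σw_i − X^NE + (Σα_i)·X^NE = 38 + 1.8·9 = 54.2.
Planner: ∂(Σu_j)/∂x_i = Σα_j − 1 = 1.8 > 0, so everyone contributes w_i; X^SO = 38, W^SO = 38 + 1.8·38 = 106.4.
Deadweight loss = 52.2.

52.2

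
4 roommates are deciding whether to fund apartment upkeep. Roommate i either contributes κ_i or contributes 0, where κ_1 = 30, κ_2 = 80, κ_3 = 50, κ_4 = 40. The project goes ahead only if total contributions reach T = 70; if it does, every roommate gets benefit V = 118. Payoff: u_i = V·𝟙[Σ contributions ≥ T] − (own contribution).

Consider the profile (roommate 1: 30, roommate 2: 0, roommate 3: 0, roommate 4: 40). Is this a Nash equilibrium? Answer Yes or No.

Yes

Total = 70 ≥ 70: provided.
Roommate 1 (pledges 30, payoff 88): dropping to 0 → total 40, payoff 0. No gain.
Roommate 2 (pledges 0, payoff 118): pledging 80 → total 150, payoff 38. No gain.
Roommate 3 (pledges 0, payoff 118): pledging 50 → total 120, payoff 68. No gain.
Roommate 4 (pledges 40, payoff 78): dropping to 0 → total 30, payoff 0. No gain.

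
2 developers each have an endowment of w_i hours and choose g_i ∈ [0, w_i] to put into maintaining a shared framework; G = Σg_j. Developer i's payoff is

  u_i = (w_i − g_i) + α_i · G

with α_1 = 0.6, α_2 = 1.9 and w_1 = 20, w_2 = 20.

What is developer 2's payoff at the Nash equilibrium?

∂u_i/∂g_i = α_i − 1, so developer i contributes w_i if α_i > 1, else 0.
α_i > 1 for i ∈ {2}; NE contributions (0, 20), G = 20.
u_2 = (20 − 20) + 1.9·20 = 38.

38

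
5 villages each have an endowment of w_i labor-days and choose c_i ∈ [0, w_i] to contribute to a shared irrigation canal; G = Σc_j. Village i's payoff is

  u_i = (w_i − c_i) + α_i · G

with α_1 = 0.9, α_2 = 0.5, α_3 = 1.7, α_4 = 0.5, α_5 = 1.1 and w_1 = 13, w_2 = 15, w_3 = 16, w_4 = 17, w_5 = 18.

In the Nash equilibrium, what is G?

∂u_i/∂c_i = α_i − 1, so village i contributes w_i if α_i > 1, else 0.
α_i > 1 for i ∈ {3, 5}; NE contributions (0, 0, 16, 0, 18), G = 34.

34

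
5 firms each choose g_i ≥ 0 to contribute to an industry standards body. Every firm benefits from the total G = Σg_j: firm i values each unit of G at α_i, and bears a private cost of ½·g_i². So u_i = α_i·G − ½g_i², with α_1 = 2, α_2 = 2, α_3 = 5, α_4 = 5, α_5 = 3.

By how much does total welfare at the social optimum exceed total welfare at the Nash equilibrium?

467

Firm i's FOC: ∂u_i/∂g_i = α_i − g_i = 0, so g_i* = α_i.
NE contributions = (2, 2, 5, 5, 3); G = 17.
W^NE = (Σα)·G − ½Σα_i² = 17² − ½·67 = 255.5.
Planner sets g_i = Σα_j = 17 for every i, so G^SO = 5·17 = 85.
W^SO = (Σα)·G^SO − ½·5·(Σα)² = (5/2)·17² = 722.5.
Deadweight loss = W^SO − W^NE = 467.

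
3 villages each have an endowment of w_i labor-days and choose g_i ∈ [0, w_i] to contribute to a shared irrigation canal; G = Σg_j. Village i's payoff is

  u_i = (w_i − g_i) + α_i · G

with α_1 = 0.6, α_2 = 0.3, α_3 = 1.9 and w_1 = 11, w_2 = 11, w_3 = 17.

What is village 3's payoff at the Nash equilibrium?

∂u_i/∂g_i = α_i − 1, so village i contributes w_i if α_i > 1, else 0.
α_i > 1 for i ∈ {3}; NE contributions (0, 0, 17), G = 17.
u_3 = (17 − 17) + 1.9·17 = 32.3.

32.3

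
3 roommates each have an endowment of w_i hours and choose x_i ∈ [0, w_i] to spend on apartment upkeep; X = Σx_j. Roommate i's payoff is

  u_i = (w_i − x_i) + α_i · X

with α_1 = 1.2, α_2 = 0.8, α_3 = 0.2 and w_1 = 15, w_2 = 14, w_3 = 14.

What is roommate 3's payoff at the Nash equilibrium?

17

∂u_i/∂x_i = α_i − 1, so roommate i contributes w_i if α_i > 1, else 0.
α_i > 1 for i ∈ {1}; NE contributions (15, 0, 0), X = 15.
u_3 = (14 − 0) + 0.2·15 = 17.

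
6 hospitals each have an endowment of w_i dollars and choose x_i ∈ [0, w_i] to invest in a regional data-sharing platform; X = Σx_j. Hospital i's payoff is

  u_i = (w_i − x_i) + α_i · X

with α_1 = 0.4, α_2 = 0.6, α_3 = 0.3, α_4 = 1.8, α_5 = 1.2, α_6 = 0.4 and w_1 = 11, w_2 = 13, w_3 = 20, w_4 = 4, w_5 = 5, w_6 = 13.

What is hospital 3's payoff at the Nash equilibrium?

22.7

∂u_i/∂x_i = α_i − 1, so hospital i contributes w_i if α_i > 1, else 0.
α_i > 1 for i ∈ {4, 5}; NE contributions (0, 0, 0, 4, 5, 0), X = 9.
u_3 = (20 − 0) + 0.3·9 = 22.7.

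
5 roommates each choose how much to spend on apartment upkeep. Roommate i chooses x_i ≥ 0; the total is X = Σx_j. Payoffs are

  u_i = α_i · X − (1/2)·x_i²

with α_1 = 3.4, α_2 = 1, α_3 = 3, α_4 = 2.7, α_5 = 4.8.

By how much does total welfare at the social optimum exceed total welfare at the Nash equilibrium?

Roommate i's FOC: ∂u_i/∂x_i = α_i − x_i = 0, so x_i* = α_i.
NE contributions = (3.4, 1, 3, 2.7, 4.8); X = 14.9.
W^NE = (Σα)·X − ½Σα_i² = 14.9² − ½·51.89 = 196.065.
Planner sets x_i = Σα_j = 14.9 for every i, so X^SO = 5·14.9 = 74.5.
W^SO = (Σα)·X^SO − ½·5·(Σα)² = (5/2)·14.9² = 555.025.
Deadweight loss = W^SO − W^NE = 358.96.

358.96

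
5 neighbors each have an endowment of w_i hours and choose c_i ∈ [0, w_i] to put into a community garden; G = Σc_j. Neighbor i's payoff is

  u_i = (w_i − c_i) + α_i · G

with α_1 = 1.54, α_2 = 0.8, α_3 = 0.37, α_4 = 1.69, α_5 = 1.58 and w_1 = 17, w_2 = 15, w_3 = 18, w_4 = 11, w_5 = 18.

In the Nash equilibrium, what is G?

46

∂u_i/∂c_i = α_i − 1, so neighbor i contributes w_i if α_i > 1, else 0.
α_i > 1 for i ∈ {1, 4, 5}; NE contributions (17, 0, 0, 11, 18), G = 46.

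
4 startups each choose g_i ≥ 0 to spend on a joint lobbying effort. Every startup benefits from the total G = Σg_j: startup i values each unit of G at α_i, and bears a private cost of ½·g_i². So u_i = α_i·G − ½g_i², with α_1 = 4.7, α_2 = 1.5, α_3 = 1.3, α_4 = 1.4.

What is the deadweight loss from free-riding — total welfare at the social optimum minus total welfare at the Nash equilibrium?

Startup i's FOC: ∂u_i/∂g_i = α_i − g_i = 0, so g_i* = α_i.
NE contributions = (4.7, 1.5, 1.3, 1.4); G = 8.9.
W^NE = (Σα)·G − ½Σα_i² = 8.9² − ½·27.99 = 65.215.
Planner sets g_i = Σα_j = 8.9 for every i, so G^SO = 4·8.9 = 35.6.
W^SO = (Σα)·G^SO − ½·4·(Σα)² = (4/2)·8.9² = 158.42.
Deadweight loss = W^SO − W^NE = 93.205.

93.205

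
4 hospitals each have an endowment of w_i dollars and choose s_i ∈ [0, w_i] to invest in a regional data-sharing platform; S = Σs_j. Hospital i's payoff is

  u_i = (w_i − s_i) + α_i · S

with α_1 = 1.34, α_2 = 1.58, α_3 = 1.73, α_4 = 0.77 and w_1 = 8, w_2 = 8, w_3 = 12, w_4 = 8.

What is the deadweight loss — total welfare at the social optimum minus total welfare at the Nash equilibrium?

35.36

∂u_i/∂s_i = α_i − 1, so hospital i contributes w_i if α_i > 1, else 0.
α_i > 1 for i ∈ {1, 2, 3}; NE contributions (8, 8, 12, 0), S = 28.
W^NE = Σw_i − S^NE + (Σα_i)·S^NE = 36 + 4.42·28 = 159.76.
Planner: ∂(Σu_j)/∂s_i = Σα_j − 1 = 4.42 > 0, so everyone contributes w_i; S^SO = 36, W^SO = 36 + 4.42·36 = 195.12.
Deadweight loss = 35.36.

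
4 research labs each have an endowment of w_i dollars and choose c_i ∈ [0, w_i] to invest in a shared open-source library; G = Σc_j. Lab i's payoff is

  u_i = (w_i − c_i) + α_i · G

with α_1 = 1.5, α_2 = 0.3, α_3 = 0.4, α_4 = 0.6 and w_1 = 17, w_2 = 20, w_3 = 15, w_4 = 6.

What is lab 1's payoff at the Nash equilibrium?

25.5

∂u_i/∂c_i = α_i − 1, so lab i contributes w_i if α_i > 1, else 0.
α_i > 1 for i ∈ {1}; NE contributions (17, 0, 0, 0), G = 17.
u_1 = (17 − 17) + 1.5·17 = 25.5.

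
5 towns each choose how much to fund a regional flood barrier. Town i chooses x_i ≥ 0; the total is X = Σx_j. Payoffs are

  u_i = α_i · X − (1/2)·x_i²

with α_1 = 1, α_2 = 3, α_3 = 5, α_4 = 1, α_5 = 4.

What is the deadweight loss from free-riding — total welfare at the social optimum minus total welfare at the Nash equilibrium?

320

Town i's FOC: ∂u_i/∂x_i = α_i − x_i = 0, so x_i* = α_i.
NE contributions = (1, 3, 5, 1, 4); X = 14.
W^NE = (Σα)·X − ½Σα_i² = 14² − ½·52 = 170.
Planner sets x_i = Σα_j = 14 for every i, so X^SO = 5·14 = 70.
W^SO = (Σα)·X^SO − ½·5·(Σα)² = (5/2)·14² = 490.
Deadweight loss = W^SO − W^NE = 320.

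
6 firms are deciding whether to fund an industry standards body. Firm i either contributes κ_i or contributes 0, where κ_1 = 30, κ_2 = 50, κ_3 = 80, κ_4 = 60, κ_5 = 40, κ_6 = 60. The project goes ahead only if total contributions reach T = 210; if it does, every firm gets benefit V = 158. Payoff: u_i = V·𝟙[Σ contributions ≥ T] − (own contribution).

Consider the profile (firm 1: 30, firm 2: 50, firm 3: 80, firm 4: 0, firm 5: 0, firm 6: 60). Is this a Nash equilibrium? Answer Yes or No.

Total = 220 ≥ 210: provided.
Firm 1 (pledges 30, payoff 128): dropping to 0 → total 190, payoff 0. No gain.
Firm 2 (pledges 50, payoff 108): dropping to 0 → total 170, payoff 0. No gain.
Firm 3 (pledges 80, payoff 78): dropping to 0 → total 140, payoff 0. No gain.
Firm 4 (pledges 0, payoff 158): pledging 60 → total 280, payoff 98. No gain.
Firm 5 (pledges 0, payoff 158): pledging 40 → total 260, payoff 118. No gain.
Firm 6 (pledges 60, payoff 98): dropping to 0 → total 160, payoff 0. No gain.

Yes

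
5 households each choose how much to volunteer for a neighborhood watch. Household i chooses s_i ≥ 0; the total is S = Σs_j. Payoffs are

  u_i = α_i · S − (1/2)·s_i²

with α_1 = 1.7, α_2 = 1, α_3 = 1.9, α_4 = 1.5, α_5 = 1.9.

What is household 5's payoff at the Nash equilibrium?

Household i's FOC: ∂u_i/∂s_i = α_i − s_i = 0, so s_i* = α_i.
NE contributions = (1.7, 1, 1.9, 1.5, 1.9); S = 8.
u_5 = α_5·S − ½·(s_5)² = 1.9·8 − ½·1.9² = 13.395.

13.395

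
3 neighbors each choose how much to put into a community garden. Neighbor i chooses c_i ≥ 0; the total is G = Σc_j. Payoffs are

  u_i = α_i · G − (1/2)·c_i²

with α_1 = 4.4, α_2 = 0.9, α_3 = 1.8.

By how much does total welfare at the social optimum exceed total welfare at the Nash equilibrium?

36.91

Neighbor i's FOC: ∂u_i/∂c_i = α_i − c_i = 0, so c_i* = α_i.
NE contributions = (4.4, 0.9, 1.8); G = 7.1.
W^NE = (Σα)·G − ½Σα_i² = 7.1² − ½·23.41 = 38.705.
Planner sets c_i = Σα_j = 7.1 for every i, so G^SO = 3·7.1 = 21.3.
W^SO = (Σα)·G^SO − ½·3·(Σα)² = (3/2)·7.1² = 75.615.
Deadweight loss = W^SO − W^NE = 36.91.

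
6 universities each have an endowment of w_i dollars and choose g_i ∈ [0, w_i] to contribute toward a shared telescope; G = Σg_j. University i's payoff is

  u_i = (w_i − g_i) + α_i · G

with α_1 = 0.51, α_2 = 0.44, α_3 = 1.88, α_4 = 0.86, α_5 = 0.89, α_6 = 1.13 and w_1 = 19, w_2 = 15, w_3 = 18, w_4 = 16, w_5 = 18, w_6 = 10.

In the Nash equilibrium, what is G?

28

∂u_i/∂g_i = α_i − 1, so university i contributes w_i if α_i > 1, else 0.
α_i > 1 for i ∈ {3, 6}; NE contributions (0, 0, 18, 0, 0, 10), G = 28.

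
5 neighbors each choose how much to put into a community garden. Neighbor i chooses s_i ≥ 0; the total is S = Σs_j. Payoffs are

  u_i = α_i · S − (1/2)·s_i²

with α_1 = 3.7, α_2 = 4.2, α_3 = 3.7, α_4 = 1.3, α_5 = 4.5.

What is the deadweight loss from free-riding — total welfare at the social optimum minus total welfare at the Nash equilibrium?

Neighbor i's FOC: ∂u_i/∂s_i = α_i − s_i = 0, so s_i* = α_i.
NE contributions = (3.7, 4.2, 3.7, 1.3, 4.5); S = 17.4.
W^NE = (Σα)·S − ½Σα_i² = 17.4² − ½·66.96 = 269.28.
Planner sets s_i = Σα_j = 17.4 for every i, so S^SO = 5·17.4 = 87.
W^SO = (Σα)·S^SO − ½·5·(Σα)² = (5/2)·17.4² = 756.9.
Deadweight loss = W^SO − W^NE = 487.62.

487.62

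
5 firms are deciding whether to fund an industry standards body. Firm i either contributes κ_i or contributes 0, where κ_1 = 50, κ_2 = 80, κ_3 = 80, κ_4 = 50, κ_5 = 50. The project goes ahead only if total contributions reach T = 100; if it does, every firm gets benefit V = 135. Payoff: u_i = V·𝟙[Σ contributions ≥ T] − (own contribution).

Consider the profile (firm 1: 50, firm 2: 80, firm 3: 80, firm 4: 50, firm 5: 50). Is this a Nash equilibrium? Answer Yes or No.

No

Total = 310 ≥ 100: provided.
Firm 1 (pledges 50, payoff 85): dropping to 0 → total 260, payoff 135. Profitable deviation.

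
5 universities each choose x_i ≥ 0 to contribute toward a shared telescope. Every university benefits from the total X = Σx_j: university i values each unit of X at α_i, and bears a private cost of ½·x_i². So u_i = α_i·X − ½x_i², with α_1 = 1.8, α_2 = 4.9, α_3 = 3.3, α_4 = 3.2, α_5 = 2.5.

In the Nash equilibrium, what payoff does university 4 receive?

University i's FOC: ∂u_i/∂x_i = α_i − x_i = 0, so x_i* = α_i.
NE contributions = (1.8, 4.9, 3.3, 3.2, 2.5); X = 15.7.
u_4 = α_4·X − ½·(x_4)² = 3.2·15.7 − ½·3.2² = 45.12.

45.12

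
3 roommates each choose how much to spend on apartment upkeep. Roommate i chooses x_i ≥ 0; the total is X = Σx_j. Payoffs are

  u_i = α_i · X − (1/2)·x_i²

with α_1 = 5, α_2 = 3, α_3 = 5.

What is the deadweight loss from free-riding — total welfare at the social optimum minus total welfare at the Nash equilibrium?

Roommate i's FOC: ∂u_i/∂x_i = α_i − x_i = 0, so x_i* = α_i.
NE contributions = (5, 3, 5); X = 13.
W^NE = (Σα)·X − ½Σα_i² = 13² − ½·59 = 139.5.
Planner sets x_i = Σα_j = 13 for every i, so X^SO = 3·13 = 39.
W^SO = (Σα)·X^SO − ½·3·(Σα)² = (3/2)·13² = 253.5.
Deadweight loss = W^SO − W^NE = 114.

114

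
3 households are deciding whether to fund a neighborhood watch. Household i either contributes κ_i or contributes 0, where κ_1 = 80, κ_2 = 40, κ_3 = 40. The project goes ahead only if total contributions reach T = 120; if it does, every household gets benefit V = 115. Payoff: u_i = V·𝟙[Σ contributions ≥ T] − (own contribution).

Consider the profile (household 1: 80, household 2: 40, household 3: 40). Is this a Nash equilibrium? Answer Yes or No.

No

Total = 160 ≥ 120: provided.
Household 1 (pledges 80, payoff 35): dropping to 0 → total 80, payoff 0. No gain.
Household 2 (pledges 40, payoff 75): dropping to 0 → total 120, payoff 115. Profitable deviation.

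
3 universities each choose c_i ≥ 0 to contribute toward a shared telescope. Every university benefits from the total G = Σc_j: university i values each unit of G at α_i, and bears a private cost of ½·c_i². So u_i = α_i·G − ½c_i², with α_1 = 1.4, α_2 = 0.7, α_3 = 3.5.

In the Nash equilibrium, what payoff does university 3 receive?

13.475

University i's FOC: ∂u_i/∂c_i = α_i − c_i = 0, so c_i* = α_i.
NE contributions = (1.4, 0.7, 3.5); G = 5.6.
u_3 = α_3·G − ½·(c_3)² = 3.5·5.6 − ½·3.5² = 13.475.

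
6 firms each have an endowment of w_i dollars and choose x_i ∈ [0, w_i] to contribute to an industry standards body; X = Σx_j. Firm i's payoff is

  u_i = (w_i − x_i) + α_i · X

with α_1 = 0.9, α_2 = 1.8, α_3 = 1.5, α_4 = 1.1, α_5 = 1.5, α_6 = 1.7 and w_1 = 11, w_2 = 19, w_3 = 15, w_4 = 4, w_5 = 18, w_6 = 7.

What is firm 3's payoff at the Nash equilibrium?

∂u_i/∂x_i = α_i − 1, so firm i contributes w_i if α_i > 1, else 0.
α_i > 1 for i ∈ {2, 3, 4, 5, 6}; NE contributions (0, 19, 15, 4, 18, 7), X = 63.
u_3 = (15 − 15) + 1.5·63 = 94.5.

94.5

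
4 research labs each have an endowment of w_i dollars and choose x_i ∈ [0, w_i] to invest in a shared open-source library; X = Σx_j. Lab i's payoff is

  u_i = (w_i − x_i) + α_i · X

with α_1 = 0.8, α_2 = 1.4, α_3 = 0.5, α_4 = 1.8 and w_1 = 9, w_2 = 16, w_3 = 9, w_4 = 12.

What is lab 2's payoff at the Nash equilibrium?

39.2

∂u_i/∂x_i = α_i − 1, so lab i contributes w_i if α_i > 1, else 0.
α_i > 1 for i ∈ {2, 4}; NE contributions (0, 16, 0, 12), X = 28.
u_2 = (16 − 16) + 1.4·28 = 39.2.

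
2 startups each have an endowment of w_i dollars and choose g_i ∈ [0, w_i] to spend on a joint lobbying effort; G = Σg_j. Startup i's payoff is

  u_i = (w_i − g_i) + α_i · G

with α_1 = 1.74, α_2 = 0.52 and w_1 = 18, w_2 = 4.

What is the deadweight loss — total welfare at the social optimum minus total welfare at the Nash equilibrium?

∂u_i/∂g_i = α_i − 1, so startup i contributes w_i if α_i > 1, else 0.
α_i > 1 for i ∈ {1}; NE contributions (18, 0), G = 18.
W^NE = Σw_i − G^NE + (Σα_i)·G^NE = 22 + 1.26·18 = 44.68.
Planner: ∂(Σu_j)/∂g_i = Σα_j − 1 = 1.26 > 0, so everyone contributes w_i; G^SO = 22, W^SO = 22 + 1.26·22 = 49.72.
Deadweight loss = 5.04.

5.04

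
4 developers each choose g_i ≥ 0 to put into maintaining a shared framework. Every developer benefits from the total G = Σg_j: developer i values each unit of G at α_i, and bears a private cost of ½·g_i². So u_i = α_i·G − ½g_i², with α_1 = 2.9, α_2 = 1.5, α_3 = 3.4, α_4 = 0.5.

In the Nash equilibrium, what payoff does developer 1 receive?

Developer i's FOC: ∂u_i/∂g_i = α_i − g_i = 0, so g_i* = α_i.
NE contributions = (2.9, 1.5, 3.4, 0.5); G = 8.3.
u_1 = α_1·G − ½·(g_1)² = 2.9·8.3 − ½·2.9² = 19.865.

19.865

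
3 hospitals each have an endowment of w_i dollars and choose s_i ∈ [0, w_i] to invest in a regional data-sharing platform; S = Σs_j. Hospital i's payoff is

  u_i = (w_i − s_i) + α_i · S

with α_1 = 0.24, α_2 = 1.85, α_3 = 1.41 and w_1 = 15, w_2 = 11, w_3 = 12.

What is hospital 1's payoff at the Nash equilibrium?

∂u_i/∂s_i = α_i − 1, so hospital i contributes w_i if α_i > 1, else 0.
α_i > 1 for i ∈ {2, 3}; NE contributions (0, 11, 12), S = 23.
u_1 = (15 − 0) + 0.24·23 = 20.52.

20.52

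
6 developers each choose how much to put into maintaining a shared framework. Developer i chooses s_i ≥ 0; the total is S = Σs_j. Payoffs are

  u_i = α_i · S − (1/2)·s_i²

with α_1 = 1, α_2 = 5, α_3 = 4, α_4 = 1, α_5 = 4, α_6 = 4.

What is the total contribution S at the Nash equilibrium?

19

Developer i's FOC: ∂u_i/∂s_i = α_i − s_i = 0, so s_i* = α_i.
NE contributions = (1, 5, 4, 1, 4, 4); S = 19.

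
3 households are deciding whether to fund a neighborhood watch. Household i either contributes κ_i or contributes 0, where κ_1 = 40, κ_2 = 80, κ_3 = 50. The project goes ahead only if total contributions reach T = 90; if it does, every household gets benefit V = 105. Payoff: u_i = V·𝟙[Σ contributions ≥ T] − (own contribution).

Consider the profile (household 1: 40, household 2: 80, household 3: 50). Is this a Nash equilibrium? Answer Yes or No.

No

Total = 170 ≥ 90: provided.
Household 1 (pledges 40, payoff 65): dropping to 0 → total 130, payoff 105. Profitable deviation.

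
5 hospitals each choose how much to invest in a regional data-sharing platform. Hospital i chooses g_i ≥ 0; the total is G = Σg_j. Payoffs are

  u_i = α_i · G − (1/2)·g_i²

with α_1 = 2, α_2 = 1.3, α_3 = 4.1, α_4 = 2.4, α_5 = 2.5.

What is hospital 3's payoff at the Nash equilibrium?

42.025

Hospital i's FOC: ∂u_i/∂g_i = α_i − g_i = 0, so g_i* = α_i.
NE contributions = (2, 1.3, 4.1, 2.4, 2.5); G = 12.3.
u_3 = α_3·G − ½·(g_3)² = 4.1·12.3 − ½·4.1² = 42.025.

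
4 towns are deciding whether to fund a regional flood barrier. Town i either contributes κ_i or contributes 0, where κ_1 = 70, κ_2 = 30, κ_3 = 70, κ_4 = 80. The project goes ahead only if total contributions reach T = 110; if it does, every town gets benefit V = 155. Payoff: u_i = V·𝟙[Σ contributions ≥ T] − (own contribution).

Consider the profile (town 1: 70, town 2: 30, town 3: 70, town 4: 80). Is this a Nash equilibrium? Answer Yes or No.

Total = 250 ≥ 110: provided.
Town 1 (pledges 70, payoff 85): dropping to 0 → total 180, payoff 155. Profitable deviation.

No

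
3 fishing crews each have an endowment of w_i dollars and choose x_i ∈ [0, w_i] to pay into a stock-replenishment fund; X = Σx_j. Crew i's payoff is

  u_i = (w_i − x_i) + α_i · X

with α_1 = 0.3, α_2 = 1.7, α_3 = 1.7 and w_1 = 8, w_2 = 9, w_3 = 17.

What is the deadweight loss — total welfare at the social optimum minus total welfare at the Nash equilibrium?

∂u_i/∂x_i = α_i − 1, so crew i contributes w_i if α_i > 1, else 0.
α_i > 1 for i ∈ {2, 3}; NE contributions (0, 9, 17), X = 26.
W^NE = Σw_i − X^NE + (Σα_i)·X^NE = 34 + 2.7·26 = 104.2.
Planner: ∂(Σu_j)/∂x_i = Σα_j − 1 = 2.7 > 0, so everyone contributes w_i; X^SO = 34, W^SO = 34 + 2.7·34 = 125.8.
Deadweight loss = 21.6.

21.6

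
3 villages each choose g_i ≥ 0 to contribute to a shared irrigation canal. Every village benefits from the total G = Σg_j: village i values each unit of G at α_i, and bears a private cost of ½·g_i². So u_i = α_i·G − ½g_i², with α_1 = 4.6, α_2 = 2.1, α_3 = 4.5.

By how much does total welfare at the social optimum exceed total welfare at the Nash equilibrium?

85.63

Village i's FOC: ∂u_i/∂g_i = α_i − g_i = 0, so g_i* = α_i.
NE contributions = (4.6, 2.1, 4.5); G = 11.2.
W^NE = (Σα)·G − ½Σα_i² = 11.2² − ½·45.82 = 102.53.
Planner sets g_i = Σα_j = 11.2 for every i, so G^SO = 3·11.2 = 33.6.
W^SO = (Σα)·G^SO − ½·3·(Σα)² = (3/2)·11.2² = 188.16.
Deadweight loss = W^SO − W^NE = 85.63.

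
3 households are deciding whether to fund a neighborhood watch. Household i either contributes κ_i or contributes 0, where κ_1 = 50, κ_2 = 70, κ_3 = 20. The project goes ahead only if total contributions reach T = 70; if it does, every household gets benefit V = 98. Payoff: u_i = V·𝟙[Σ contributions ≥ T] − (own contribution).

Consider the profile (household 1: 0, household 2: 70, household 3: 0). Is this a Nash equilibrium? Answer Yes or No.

Yes

Total = 70 ≥ 70: provided.
Household 1 (pledges 0, payoff 98): pledging 50 → total 120, payoff 48. No gain.
Household 2 (pledges 70, payoff 28): dropping to 0 → total 0, payoff 0. No gain.
Household 3 (pledges 0, payoff 98): pledging 20 → total 90, payoff 78. No gain.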